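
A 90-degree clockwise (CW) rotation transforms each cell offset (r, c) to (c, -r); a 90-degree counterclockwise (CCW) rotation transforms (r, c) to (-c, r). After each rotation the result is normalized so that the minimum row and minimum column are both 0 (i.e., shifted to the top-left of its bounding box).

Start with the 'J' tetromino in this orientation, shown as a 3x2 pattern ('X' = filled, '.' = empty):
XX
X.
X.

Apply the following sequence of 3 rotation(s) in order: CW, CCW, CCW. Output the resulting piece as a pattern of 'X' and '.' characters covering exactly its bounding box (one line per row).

Start:
XX
X.
X.
After rotation 1 (CW):
XXX
..X
After rotation 2 (CCW):
XX
X.
X.
After rotation 3 (CCW):
X..
XXX

Answer: X..
XXX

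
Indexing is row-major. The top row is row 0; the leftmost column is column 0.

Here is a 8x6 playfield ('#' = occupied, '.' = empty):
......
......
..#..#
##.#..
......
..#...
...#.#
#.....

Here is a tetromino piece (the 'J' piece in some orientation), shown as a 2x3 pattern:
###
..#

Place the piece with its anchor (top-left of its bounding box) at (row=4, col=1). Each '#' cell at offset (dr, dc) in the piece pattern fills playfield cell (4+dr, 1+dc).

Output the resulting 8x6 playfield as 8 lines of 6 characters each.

Fill (4+0,1+0) = (4,1)
Fill (4+0,1+1) = (4,2)
Fill (4+0,1+2) = (4,3)
Fill (4+1,1+2) = (5,3)

Answer: ......
......
..#..#
##.#..
.###..
..##..
...#.#
#.....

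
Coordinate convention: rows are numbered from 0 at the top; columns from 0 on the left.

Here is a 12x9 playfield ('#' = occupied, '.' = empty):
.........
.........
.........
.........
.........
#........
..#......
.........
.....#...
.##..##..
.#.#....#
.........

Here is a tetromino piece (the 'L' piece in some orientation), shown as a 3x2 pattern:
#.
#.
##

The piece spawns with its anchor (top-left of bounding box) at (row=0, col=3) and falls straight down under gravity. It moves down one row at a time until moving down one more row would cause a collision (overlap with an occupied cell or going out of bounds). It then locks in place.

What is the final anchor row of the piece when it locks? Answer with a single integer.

Spawn at (row=0, col=3). Try each row:
  row 0: fits
  row 1: fits
  row 2: fits
  row 3: fits
  row 4: fits
  row 5: fits
  row 6: fits
  row 7: fits
  row 8: blocked -> lock at row 7

Answer: 7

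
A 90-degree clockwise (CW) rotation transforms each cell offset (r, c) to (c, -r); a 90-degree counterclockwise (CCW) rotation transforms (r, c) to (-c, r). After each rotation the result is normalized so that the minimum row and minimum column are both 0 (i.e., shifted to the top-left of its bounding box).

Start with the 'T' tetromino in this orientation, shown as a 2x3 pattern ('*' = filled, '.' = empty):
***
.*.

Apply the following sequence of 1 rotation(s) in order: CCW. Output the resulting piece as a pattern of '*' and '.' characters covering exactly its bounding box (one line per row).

Answer: *.
**
*.

Derivation:
Start:
***
.*.
After rotation 1 (CCW):
*.
**
*.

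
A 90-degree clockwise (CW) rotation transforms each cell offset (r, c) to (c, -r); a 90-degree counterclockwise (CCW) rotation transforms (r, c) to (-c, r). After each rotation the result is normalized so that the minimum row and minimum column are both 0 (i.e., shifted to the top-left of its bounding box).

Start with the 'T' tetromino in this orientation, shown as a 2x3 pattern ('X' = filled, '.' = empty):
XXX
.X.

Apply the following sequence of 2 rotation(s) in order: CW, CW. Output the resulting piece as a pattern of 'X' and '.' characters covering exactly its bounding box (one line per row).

Start:
XXX
.X.
After rotation 1 (CW):
.X
XX
.X
After rotation 2 (CW):
.X.
XXX

Answer: .X.
XXX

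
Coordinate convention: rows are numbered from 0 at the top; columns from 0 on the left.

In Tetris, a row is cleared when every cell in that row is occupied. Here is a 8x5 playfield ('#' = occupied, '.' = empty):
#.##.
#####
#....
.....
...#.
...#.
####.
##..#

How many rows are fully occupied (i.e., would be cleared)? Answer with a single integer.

Check each row:
  row 0: 2 empty cells -> not full
  row 1: 0 empty cells -> FULL (clear)
  row 2: 4 empty cells -> not full
  row 3: 5 empty cells -> not full
  row 4: 4 empty cells -> not full
  row 5: 4 empty cells -> not full
  row 6: 1 empty cell -> not full
  row 7: 2 empty cells -> not full
Total rows cleared: 1

Answer: 1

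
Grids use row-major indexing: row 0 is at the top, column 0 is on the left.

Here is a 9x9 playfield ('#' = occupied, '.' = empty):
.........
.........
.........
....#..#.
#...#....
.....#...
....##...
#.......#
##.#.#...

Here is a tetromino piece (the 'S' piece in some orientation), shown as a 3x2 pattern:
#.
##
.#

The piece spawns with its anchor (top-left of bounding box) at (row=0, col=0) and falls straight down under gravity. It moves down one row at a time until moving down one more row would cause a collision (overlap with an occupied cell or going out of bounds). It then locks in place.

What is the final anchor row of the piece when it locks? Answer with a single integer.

Spawn at (row=0, col=0). Try each row:
  row 0: fits
  row 1: fits
  row 2: fits
  row 3: blocked -> lock at row 2

Answer: 2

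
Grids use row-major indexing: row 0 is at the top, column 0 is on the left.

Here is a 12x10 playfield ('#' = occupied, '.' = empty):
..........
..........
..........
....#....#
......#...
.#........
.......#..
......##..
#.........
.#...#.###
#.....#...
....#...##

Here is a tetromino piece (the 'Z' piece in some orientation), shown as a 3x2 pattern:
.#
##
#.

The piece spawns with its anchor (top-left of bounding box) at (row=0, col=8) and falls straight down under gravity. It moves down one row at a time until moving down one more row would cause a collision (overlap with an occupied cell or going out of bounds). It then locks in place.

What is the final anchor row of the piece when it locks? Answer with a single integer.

Answer: 1

Derivation:
Spawn at (row=0, col=8). Try each row:
  row 0: fits
  row 1: fits
  row 2: blocked -> lock at row 1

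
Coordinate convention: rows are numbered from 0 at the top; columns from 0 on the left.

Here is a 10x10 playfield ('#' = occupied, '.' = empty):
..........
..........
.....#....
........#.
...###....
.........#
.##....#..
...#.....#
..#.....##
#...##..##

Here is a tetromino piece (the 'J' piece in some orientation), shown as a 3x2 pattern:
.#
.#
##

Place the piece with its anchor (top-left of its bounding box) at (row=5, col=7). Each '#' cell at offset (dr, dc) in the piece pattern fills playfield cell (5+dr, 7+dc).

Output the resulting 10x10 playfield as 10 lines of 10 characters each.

Fill (5+0,7+1) = (5,8)
Fill (5+1,7+1) = (6,8)
Fill (5+2,7+0) = (7,7)
Fill (5+2,7+1) = (7,8)

Answer: ..........
..........
.....#....
........#.
...###....
........##
.##....##.
...#...###
..#.....##
#...##..##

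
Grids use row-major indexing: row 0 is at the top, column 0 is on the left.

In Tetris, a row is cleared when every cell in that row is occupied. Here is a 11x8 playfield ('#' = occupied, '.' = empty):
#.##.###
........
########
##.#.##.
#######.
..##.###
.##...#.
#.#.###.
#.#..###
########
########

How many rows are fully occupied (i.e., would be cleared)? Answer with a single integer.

Answer: 3

Derivation:
Check each row:
  row 0: 2 empty cells -> not full
  row 1: 8 empty cells -> not full
  row 2: 0 empty cells -> FULL (clear)
  row 3: 3 empty cells -> not full
  row 4: 1 empty cell -> not full
  row 5: 3 empty cells -> not full
  row 6: 5 empty cells -> not full
  row 7: 3 empty cells -> not full
  row 8: 3 empty cells -> not full
  row 9: 0 empty cells -> FULL (clear)
  row 10: 0 empty cells -> FULL (clear)
Total rows cleared: 3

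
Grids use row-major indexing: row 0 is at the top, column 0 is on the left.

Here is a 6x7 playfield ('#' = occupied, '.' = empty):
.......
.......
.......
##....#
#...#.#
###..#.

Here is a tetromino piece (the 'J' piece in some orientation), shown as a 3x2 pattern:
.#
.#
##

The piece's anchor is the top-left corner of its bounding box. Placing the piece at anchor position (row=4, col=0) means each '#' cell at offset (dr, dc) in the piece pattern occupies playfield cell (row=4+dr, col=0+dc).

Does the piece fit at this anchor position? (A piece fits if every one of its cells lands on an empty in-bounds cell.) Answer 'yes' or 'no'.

Check each piece cell at anchor (4, 0):
  offset (0,1) -> (4,1): empty -> OK
  offset (1,1) -> (5,1): occupied ('#') -> FAIL
  offset (2,0) -> (6,0): out of bounds -> FAIL
  offset (2,1) -> (6,1): out of bounds -> FAIL
All cells valid: no

Answer: no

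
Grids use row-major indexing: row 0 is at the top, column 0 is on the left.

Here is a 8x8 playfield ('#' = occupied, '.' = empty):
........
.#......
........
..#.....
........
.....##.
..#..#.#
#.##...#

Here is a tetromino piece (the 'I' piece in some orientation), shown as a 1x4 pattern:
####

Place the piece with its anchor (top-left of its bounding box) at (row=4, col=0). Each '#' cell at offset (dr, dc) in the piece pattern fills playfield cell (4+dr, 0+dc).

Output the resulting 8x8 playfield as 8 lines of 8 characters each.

Fill (4+0,0+0) = (4,0)
Fill (4+0,0+1) = (4,1)
Fill (4+0,0+2) = (4,2)
Fill (4+0,0+3) = (4,3)

Answer: ........
.#......
........
..#.....
####....
.....##.
..#..#.#
#.##...#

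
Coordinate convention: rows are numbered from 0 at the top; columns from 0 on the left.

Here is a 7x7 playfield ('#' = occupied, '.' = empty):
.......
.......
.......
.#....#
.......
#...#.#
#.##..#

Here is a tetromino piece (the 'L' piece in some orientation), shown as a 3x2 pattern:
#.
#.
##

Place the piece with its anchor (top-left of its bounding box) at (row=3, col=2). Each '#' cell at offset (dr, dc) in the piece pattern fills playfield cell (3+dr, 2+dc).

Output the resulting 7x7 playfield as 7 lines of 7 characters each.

Fill (3+0,2+0) = (3,2)
Fill (3+1,2+0) = (4,2)
Fill (3+2,2+0) = (5,2)
Fill (3+2,2+1) = (5,3)

Answer: .......
.......
.......
.##...#
..#....
#.###.#
#.##..#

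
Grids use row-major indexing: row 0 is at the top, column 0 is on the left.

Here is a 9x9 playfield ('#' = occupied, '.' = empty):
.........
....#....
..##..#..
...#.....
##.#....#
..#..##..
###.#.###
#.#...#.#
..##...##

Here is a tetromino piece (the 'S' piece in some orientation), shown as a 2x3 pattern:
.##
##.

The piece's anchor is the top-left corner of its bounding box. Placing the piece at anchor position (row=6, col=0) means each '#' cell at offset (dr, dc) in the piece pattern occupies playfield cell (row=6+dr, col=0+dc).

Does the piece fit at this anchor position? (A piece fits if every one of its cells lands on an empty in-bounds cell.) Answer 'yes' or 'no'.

Check each piece cell at anchor (6, 0):
  offset (0,1) -> (6,1): occupied ('#') -> FAIL
  offset (0,2) -> (6,2): occupied ('#') -> FAIL
  offset (1,0) -> (7,0): occupied ('#') -> FAIL
  offset (1,1) -> (7,1): empty -> OK
All cells valid: no

Answer: no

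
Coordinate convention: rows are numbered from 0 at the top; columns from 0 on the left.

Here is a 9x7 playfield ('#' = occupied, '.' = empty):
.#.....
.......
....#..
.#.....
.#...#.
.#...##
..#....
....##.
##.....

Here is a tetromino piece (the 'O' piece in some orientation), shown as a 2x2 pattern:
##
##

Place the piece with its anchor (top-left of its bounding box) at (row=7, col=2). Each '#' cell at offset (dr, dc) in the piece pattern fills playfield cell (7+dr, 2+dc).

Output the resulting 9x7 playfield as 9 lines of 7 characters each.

Fill (7+0,2+0) = (7,2)
Fill (7+0,2+1) = (7,3)
Fill (7+1,2+0) = (8,2)
Fill (7+1,2+1) = (8,3)

Answer: .#.....
.......
....#..
.#.....
.#...#.
.#...##
..#....
..####.
####...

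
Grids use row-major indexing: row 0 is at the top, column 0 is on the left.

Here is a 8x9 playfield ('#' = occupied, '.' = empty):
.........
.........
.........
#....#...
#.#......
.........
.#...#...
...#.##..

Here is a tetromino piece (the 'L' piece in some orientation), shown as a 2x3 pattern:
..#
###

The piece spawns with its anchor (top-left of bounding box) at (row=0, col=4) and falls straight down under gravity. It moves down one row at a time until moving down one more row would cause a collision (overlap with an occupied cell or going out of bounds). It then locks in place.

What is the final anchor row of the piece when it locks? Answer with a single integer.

Answer: 1

Derivation:
Spawn at (row=0, col=4). Try each row:
  row 0: fits
  row 1: fits
  row 2: blocked -> lock at row 1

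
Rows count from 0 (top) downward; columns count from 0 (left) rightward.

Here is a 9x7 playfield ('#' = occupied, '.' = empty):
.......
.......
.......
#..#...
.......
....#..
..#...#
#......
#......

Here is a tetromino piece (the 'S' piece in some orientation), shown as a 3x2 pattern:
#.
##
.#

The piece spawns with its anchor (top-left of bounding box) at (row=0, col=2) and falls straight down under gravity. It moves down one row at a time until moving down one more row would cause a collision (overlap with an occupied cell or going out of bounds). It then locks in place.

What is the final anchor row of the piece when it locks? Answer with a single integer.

Spawn at (row=0, col=2). Try each row:
  row 0: fits
  row 1: blocked -> lock at row 0

Answer: 0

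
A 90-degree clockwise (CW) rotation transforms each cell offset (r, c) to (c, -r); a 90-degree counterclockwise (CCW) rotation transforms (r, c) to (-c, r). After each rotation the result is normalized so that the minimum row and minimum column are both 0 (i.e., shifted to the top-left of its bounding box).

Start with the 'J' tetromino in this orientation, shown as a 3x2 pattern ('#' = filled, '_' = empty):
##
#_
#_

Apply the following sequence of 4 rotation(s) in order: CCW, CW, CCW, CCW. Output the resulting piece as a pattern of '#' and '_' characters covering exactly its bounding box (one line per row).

Start:
##
#_
#_
After rotation 1 (CCW):
#__
###
After rotation 2 (CW):
##
#_
#_
After rotation 3 (CCW):
#__
###
After rotation 4 (CCW):
_#
_#
##

Answer: _#
_#
##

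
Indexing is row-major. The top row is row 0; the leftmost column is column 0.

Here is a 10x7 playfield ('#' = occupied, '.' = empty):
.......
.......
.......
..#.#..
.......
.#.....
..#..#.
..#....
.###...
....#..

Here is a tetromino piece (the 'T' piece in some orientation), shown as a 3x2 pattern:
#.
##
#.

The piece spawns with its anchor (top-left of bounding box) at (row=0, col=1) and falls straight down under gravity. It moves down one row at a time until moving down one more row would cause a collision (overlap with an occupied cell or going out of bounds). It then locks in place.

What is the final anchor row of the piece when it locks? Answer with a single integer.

Answer: 1

Derivation:
Spawn at (row=0, col=1). Try each row:
  row 0: fits
  row 1: fits
  row 2: blocked -> lock at row 1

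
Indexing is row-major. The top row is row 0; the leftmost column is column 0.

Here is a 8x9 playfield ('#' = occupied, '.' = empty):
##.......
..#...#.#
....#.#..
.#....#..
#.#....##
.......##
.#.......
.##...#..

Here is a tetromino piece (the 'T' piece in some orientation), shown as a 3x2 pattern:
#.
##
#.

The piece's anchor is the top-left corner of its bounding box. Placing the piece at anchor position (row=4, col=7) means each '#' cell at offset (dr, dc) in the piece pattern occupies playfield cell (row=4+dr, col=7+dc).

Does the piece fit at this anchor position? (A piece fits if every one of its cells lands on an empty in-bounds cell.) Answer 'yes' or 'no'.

Answer: no

Derivation:
Check each piece cell at anchor (4, 7):
  offset (0,0) -> (4,7): occupied ('#') -> FAIL
  offset (1,0) -> (5,7): occupied ('#') -> FAIL
  offset (1,1) -> (5,8): occupied ('#') -> FAIL
  offset (2,0) -> (6,7): empty -> OK
All cells valid: no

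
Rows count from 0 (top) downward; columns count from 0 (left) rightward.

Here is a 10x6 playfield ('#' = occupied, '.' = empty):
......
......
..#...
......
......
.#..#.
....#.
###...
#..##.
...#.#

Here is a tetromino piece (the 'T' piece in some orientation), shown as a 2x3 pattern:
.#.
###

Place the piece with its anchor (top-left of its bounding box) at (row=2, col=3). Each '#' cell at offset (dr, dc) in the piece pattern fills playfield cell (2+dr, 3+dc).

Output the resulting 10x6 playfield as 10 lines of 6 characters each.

Answer: ......
......
..#.#.
...###
......
.#..#.
....#.
###...
#..##.
...#.#

Derivation:
Fill (2+0,3+1) = (2,4)
Fill (2+1,3+0) = (3,3)
Fill (2+1,3+1) = (3,4)
Fill (2+1,3+2) = (3,5)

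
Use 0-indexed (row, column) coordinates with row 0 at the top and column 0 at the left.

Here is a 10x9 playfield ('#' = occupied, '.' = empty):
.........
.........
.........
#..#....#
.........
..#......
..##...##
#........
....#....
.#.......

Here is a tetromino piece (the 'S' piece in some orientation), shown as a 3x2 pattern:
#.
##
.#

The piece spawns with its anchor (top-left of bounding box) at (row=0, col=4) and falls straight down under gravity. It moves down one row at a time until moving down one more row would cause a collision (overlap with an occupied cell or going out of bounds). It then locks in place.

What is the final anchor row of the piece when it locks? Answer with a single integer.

Spawn at (row=0, col=4). Try each row:
  row 0: fits
  row 1: fits
  row 2: fits
  row 3: fits
  row 4: fits
  row 5: fits
  row 6: fits
  row 7: blocked -> lock at row 6

Answer: 6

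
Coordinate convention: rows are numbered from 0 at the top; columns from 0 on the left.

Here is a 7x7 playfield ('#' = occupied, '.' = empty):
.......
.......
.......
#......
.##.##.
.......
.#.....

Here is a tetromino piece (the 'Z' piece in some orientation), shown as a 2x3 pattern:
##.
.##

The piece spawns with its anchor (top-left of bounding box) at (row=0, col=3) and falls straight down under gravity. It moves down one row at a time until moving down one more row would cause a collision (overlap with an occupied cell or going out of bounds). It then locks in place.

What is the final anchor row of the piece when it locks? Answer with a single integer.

Spawn at (row=0, col=3). Try each row:
  row 0: fits
  row 1: fits
  row 2: fits
  row 3: blocked -> lock at row 2

Answer: 2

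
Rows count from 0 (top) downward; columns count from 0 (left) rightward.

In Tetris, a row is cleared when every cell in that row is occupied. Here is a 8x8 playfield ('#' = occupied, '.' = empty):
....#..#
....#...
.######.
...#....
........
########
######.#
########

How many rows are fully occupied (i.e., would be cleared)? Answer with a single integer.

Check each row:
  row 0: 6 empty cells -> not full
  row 1: 7 empty cells -> not full
  row 2: 2 empty cells -> not full
  row 3: 7 empty cells -> not full
  row 4: 8 empty cells -> not full
  row 5: 0 empty cells -> FULL (clear)
  row 6: 1 empty cell -> not full
  row 7: 0 empty cells -> FULL (clear)
Total rows cleared: 2

Answer: 2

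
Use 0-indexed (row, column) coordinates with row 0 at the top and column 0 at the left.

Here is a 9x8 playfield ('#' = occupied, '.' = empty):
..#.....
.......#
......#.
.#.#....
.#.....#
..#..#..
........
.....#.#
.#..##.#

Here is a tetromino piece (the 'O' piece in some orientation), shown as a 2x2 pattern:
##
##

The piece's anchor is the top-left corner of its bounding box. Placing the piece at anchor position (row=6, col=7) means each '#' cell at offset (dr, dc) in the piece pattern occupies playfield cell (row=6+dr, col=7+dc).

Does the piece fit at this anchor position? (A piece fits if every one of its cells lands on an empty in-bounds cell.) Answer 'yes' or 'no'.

Answer: no

Derivation:
Check each piece cell at anchor (6, 7):
  offset (0,0) -> (6,7): empty -> OK
  offset (0,1) -> (6,8): out of bounds -> FAIL
  offset (1,0) -> (7,7): occupied ('#') -> FAIL
  offset (1,1) -> (7,8): out of bounds -> FAIL
All cells valid: no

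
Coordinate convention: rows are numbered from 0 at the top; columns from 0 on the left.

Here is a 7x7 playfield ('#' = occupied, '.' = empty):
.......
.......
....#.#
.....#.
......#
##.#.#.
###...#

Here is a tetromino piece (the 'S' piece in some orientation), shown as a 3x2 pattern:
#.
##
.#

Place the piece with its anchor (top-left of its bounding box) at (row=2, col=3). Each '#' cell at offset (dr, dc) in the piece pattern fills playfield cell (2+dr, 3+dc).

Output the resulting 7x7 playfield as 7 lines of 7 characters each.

Fill (2+0,3+0) = (2,3)
Fill (2+1,3+0) = (3,3)
Fill (2+1,3+1) = (3,4)
Fill (2+2,3+1) = (4,4)

Answer: .......
.......
...##.#
...###.
....#.#
##.#.#.
###...#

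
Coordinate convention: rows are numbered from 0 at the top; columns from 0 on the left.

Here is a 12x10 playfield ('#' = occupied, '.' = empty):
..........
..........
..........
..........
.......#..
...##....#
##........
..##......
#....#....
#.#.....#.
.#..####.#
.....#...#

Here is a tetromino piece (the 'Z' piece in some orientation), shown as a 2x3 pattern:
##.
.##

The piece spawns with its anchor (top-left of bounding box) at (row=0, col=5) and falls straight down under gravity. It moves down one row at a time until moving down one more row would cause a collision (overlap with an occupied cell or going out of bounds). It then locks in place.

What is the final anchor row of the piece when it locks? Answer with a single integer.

Answer: 2

Derivation:
Spawn at (row=0, col=5). Try each row:
  row 0: fits
  row 1: fits
  row 2: fits
  row 3: blocked -> lock at row 2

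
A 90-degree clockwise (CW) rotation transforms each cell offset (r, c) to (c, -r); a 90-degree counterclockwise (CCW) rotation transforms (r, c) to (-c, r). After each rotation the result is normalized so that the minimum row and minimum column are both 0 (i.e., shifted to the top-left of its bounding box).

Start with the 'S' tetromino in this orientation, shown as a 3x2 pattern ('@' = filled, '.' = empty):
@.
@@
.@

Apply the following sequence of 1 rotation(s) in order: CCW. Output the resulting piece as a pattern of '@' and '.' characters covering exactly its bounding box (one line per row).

Answer: .@@
@@.

Derivation:
Start:
@.
@@
.@
After rotation 1 (CCW):
.@@
@@.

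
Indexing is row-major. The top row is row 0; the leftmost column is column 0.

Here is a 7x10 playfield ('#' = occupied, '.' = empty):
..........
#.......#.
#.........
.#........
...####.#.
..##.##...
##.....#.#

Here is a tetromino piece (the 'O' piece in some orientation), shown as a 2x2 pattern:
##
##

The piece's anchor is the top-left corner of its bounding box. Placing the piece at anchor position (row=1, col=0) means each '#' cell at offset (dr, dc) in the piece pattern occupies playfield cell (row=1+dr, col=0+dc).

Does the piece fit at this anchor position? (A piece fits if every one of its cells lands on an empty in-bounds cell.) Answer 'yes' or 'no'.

Check each piece cell at anchor (1, 0):
  offset (0,0) -> (1,0): occupied ('#') -> FAIL
  offset (0,1) -> (1,1): empty -> OK
  offset (1,0) -> (2,0): occupied ('#') -> FAIL
  offset (1,1) -> (2,1): empty -> OK
All cells valid: no

Answer: no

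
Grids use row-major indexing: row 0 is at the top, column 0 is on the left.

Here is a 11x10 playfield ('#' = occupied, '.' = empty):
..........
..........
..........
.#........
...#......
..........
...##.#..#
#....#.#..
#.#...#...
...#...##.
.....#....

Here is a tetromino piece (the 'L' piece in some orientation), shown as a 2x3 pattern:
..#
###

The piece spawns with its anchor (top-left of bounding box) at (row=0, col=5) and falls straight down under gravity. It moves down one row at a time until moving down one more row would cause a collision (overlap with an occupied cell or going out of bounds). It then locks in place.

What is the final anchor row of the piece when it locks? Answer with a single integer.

Answer: 4

Derivation:
Spawn at (row=0, col=5). Try each row:
  row 0: fits
  row 1: fits
  row 2: fits
  row 3: fits
  row 4: fits
  row 5: blocked -> lock at row 4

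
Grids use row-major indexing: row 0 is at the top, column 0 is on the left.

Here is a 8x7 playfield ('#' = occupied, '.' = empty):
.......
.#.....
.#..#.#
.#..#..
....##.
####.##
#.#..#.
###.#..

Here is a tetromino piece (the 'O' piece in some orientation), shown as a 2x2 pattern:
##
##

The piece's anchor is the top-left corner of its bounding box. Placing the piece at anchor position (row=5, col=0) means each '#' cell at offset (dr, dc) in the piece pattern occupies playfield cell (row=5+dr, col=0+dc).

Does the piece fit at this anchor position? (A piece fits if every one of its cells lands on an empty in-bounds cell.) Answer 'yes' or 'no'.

Check each piece cell at anchor (5, 0):
  offset (0,0) -> (5,0): occupied ('#') -> FAIL
  offset (0,1) -> (5,1): occupied ('#') -> FAIL
  offset (1,0) -> (6,0): occupied ('#') -> FAIL
  offset (1,1) -> (6,1): empty -> OK
All cells valid: no

Answer: no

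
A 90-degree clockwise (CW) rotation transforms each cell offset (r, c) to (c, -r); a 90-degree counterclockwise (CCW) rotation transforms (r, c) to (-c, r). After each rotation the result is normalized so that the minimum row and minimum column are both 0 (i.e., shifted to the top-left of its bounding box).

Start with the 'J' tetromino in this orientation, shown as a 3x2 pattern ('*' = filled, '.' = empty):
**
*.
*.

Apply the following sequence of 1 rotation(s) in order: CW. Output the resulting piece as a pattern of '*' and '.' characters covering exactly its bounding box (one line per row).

Answer: ***
..*

Derivation:
Start:
**
*.
*.
After rotation 1 (CW):
***
..*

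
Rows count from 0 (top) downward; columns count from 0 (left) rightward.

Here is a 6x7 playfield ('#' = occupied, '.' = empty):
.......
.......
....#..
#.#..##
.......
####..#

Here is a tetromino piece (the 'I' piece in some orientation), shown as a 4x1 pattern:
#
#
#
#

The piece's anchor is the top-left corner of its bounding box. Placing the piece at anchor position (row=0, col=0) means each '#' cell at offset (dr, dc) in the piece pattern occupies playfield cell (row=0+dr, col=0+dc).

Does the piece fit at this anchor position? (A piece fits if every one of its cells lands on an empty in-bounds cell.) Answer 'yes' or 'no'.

Answer: no

Derivation:
Check each piece cell at anchor (0, 0):
  offset (0,0) -> (0,0): empty -> OK
  offset (1,0) -> (1,0): empty -> OK
  offset (2,0) -> (2,0): empty -> OK
  offset (3,0) -> (3,0): occupied ('#') -> FAIL
All cells valid: no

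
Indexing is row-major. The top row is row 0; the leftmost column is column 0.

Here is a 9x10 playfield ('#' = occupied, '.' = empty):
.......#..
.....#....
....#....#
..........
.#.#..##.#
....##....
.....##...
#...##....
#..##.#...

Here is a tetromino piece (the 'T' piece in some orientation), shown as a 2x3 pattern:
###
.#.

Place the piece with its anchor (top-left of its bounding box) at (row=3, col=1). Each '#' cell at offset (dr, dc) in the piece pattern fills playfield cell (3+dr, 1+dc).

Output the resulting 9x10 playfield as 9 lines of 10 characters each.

Answer: .......#..
.....#....
....#....#
.###......
.###..##.#
....##....
.....##...
#...##....
#..##.#...

Derivation:
Fill (3+0,1+0) = (3,1)
Fill (3+0,1+1) = (3,2)
Fill (3+0,1+2) = (3,3)
Fill (3+1,1+1) = (4,2)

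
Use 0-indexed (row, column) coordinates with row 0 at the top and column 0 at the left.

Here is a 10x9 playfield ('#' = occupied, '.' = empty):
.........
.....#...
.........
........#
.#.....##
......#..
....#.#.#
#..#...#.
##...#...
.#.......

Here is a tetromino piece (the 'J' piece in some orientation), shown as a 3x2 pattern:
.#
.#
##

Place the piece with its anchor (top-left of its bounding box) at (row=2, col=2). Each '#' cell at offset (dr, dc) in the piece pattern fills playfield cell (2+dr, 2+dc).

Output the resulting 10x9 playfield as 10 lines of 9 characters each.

Answer: .........
.....#...
...#.....
...#....#
.###...##
......#..
....#.#.#
#..#...#.
##...#...
.#.......

Derivation:
Fill (2+0,2+1) = (2,3)
Fill (2+1,2+1) = (3,3)
Fill (2+2,2+0) = (4,2)
Fill (2+2,2+1) = (4,3)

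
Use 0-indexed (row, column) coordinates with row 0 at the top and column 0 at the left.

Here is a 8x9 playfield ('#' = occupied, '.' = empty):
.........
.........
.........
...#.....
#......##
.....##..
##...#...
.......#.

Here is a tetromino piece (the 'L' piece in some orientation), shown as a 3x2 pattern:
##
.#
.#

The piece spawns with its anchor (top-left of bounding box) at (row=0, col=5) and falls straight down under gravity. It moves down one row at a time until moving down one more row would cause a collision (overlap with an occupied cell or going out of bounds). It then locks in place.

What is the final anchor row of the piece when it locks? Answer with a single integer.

Spawn at (row=0, col=5). Try each row:
  row 0: fits
  row 1: fits
  row 2: fits
  row 3: blocked -> lock at row 2

Answer: 2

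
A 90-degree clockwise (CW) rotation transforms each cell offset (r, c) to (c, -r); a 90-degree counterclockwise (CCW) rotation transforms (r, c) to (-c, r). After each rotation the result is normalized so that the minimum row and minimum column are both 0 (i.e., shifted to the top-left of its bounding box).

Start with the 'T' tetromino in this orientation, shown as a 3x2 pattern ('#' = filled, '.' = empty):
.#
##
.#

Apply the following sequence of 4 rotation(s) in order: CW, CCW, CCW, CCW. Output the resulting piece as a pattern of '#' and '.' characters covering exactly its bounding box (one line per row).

Start:
.#
##
.#
After rotation 1 (CW):
.#.
###
After rotation 2 (CCW):
.#
##
.#
After rotation 3 (CCW):
###
.#.
After rotation 4 (CCW):
#.
##
#.

Answer: #.
##
#.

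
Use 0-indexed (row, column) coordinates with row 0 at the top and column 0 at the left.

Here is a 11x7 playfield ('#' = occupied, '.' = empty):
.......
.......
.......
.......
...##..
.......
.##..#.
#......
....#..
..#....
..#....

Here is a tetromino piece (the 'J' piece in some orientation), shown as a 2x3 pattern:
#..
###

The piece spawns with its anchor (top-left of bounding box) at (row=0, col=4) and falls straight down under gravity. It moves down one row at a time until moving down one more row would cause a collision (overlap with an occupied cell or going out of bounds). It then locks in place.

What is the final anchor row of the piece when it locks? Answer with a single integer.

Answer: 2

Derivation:
Spawn at (row=0, col=4). Try each row:
  row 0: fits
  row 1: fits
  row 2: fits
  row 3: blocked -> lock at row 2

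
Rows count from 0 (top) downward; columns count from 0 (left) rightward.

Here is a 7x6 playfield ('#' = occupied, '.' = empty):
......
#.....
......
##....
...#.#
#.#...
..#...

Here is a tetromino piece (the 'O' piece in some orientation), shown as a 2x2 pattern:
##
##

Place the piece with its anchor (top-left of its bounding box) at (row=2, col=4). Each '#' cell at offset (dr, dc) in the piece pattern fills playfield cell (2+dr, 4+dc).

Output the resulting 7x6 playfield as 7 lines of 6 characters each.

Fill (2+0,4+0) = (2,4)
Fill (2+0,4+1) = (2,5)
Fill (2+1,4+0) = (3,4)
Fill (2+1,4+1) = (3,5)

Answer: ......
#.....
....##
##..##
...#.#
#.#...
..#...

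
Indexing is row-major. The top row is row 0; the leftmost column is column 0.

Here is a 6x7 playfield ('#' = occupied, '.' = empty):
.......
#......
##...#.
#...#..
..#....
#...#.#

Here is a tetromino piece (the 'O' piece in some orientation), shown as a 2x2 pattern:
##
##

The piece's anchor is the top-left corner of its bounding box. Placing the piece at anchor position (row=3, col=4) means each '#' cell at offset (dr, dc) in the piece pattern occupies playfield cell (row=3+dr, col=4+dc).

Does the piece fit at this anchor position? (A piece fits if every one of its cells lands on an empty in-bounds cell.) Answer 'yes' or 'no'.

Check each piece cell at anchor (3, 4):
  offset (0,0) -> (3,4): occupied ('#') -> FAIL
  offset (0,1) -> (3,5): empty -> OK
  offset (1,0) -> (4,4): empty -> OK
  offset (1,1) -> (4,5): empty -> OK
All cells valid: no

Answer: no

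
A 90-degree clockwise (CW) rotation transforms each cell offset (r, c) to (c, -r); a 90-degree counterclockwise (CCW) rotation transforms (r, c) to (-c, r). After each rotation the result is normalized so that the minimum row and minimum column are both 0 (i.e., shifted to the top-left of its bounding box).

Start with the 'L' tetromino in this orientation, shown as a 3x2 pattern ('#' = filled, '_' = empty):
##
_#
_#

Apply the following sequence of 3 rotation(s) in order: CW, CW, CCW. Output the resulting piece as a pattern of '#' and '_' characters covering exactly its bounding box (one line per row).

Start:
##
_#
_#
After rotation 1 (CW):
__#
###
After rotation 2 (CW):
#_
#_
##
After rotation 3 (CCW):
__#
###

Answer: __#
###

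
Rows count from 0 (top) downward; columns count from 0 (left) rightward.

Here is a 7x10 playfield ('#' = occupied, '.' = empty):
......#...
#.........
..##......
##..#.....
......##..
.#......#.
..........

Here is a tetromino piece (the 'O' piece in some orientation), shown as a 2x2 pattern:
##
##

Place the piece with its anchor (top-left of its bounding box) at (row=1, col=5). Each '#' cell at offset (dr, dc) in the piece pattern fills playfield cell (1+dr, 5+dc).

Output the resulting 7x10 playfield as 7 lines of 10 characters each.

Fill (1+0,5+0) = (1,5)
Fill (1+0,5+1) = (1,6)
Fill (1+1,5+0) = (2,5)
Fill (1+1,5+1) = (2,6)

Answer: ......#...
#....##...
..##.##...
##..#.....
......##..
.#......#.
..........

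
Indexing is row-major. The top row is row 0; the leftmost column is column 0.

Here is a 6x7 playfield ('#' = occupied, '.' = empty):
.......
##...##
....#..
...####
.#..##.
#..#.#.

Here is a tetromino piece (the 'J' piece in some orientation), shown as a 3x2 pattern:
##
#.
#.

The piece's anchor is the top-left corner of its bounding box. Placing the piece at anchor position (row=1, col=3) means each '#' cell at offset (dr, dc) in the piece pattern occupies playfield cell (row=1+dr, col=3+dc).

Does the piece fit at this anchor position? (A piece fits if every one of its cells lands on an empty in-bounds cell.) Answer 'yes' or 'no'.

Answer: no

Derivation:
Check each piece cell at anchor (1, 3):
  offset (0,0) -> (1,3): empty -> OK
  offset (0,1) -> (1,4): empty -> OK
  offset (1,0) -> (2,3): empty -> OK
  offset (2,0) -> (3,3): occupied ('#') -> FAIL
All cells valid: no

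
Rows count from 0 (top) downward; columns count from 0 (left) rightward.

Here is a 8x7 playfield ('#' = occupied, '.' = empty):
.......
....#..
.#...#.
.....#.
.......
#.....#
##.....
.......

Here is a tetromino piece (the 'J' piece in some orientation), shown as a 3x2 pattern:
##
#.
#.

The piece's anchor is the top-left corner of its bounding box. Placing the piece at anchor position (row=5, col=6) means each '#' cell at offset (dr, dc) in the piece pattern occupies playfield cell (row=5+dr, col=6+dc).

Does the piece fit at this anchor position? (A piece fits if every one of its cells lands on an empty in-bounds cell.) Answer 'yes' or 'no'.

Check each piece cell at anchor (5, 6):
  offset (0,0) -> (5,6): occupied ('#') -> FAIL
  offset (0,1) -> (5,7): out of bounds -> FAIL
  offset (1,0) -> (6,6): empty -> OK
  offset (2,0) -> (7,6): empty -> OK
All cells valid: no

Answer: no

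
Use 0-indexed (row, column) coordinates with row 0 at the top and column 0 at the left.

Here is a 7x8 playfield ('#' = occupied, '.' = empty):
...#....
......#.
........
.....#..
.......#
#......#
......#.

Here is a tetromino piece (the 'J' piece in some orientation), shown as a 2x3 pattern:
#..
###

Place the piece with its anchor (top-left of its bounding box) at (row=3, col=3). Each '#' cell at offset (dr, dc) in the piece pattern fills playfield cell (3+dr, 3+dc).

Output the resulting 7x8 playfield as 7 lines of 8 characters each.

Answer: ...#....
......#.
........
...#.#..
...###.#
#......#
......#.

Derivation:
Fill (3+0,3+0) = (3,3)
Fill (3+1,3+0) = (4,3)
Fill (3+1,3+1) = (4,4)
Fill (3+1,3+2) = (4,5)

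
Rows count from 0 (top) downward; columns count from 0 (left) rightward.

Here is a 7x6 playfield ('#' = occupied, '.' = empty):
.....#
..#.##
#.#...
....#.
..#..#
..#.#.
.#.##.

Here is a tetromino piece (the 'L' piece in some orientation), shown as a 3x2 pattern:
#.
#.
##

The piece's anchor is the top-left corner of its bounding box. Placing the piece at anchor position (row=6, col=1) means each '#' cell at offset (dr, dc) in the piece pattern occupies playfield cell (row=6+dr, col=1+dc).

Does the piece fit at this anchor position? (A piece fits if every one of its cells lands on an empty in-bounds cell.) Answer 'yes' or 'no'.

Check each piece cell at anchor (6, 1):
  offset (0,0) -> (6,1): occupied ('#') -> FAIL
  offset (1,0) -> (7,1): out of bounds -> FAIL
  offset (2,0) -> (8,1): out of bounds -> FAIL
  offset (2,1) -> (8,2): out of bounds -> FAIL
All cells valid: no

Answer: no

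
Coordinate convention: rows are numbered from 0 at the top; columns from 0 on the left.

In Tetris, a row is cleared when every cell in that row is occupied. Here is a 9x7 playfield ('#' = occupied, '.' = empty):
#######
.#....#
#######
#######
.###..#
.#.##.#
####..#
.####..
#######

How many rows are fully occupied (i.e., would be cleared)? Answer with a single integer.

Answer: 4

Derivation:
Check each row:
  row 0: 0 empty cells -> FULL (clear)
  row 1: 5 empty cells -> not full
  row 2: 0 empty cells -> FULL (clear)
  row 3: 0 empty cells -> FULL (clear)
  row 4: 3 empty cells -> not full
  row 5: 3 empty cells -> not full
  row 6: 2 empty cells -> not full
  row 7: 3 empty cells -> not full
  row 8: 0 empty cells -> FULL (clear)
Total rows cleared: 4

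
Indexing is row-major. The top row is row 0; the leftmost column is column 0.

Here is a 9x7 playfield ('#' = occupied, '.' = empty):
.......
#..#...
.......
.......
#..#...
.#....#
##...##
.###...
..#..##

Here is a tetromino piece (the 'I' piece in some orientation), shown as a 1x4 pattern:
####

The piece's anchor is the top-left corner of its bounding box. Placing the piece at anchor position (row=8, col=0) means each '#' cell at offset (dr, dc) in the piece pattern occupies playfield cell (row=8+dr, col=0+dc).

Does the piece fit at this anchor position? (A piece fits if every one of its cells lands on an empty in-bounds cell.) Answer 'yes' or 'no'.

Answer: no

Derivation:
Check each piece cell at anchor (8, 0):
  offset (0,0) -> (8,0): empty -> OK
  offset (0,1) -> (8,1): empty -> OK
  offset (0,2) -> (8,2): occupied ('#') -> FAIL
  offset (0,3) -> (8,3): empty -> OK
All cells valid: no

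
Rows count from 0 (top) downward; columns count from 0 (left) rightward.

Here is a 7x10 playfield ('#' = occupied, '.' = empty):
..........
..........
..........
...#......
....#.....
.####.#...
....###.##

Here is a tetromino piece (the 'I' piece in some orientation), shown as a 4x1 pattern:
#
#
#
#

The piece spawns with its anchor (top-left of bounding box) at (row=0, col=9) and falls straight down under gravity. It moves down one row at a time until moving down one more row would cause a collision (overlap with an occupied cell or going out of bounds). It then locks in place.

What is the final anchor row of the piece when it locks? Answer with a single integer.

Answer: 2

Derivation:
Spawn at (row=0, col=9). Try each row:
  row 0: fits
  row 1: fits
  row 2: fits
  row 3: blocked -> lock at row 2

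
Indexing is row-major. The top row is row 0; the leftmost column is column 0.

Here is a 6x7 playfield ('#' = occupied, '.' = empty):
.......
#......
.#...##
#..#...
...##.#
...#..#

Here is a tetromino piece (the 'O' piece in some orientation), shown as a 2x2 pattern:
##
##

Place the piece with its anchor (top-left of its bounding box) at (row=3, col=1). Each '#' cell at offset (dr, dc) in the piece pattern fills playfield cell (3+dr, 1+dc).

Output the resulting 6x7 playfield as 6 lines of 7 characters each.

Fill (3+0,1+0) = (3,1)
Fill (3+0,1+1) = (3,2)
Fill (3+1,1+0) = (4,1)
Fill (3+1,1+1) = (4,2)

Answer: .......
#......
.#...##
####...
.####.#
...#..#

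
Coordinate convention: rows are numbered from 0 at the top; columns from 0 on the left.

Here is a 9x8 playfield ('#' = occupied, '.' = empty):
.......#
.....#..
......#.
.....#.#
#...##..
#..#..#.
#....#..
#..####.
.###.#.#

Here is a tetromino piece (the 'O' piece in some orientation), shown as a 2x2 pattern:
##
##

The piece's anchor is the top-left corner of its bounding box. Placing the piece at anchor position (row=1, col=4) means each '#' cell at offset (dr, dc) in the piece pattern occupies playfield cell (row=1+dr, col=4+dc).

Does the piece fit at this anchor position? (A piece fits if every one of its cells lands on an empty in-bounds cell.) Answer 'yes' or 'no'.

Check each piece cell at anchor (1, 4):
  offset (0,0) -> (1,4): empty -> OK
  offset (0,1) -> (1,5): occupied ('#') -> FAIL
  offset (1,0) -> (2,4): empty -> OK
  offset (1,1) -> (2,5): empty -> OK
All cells valid: no

Answer: no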